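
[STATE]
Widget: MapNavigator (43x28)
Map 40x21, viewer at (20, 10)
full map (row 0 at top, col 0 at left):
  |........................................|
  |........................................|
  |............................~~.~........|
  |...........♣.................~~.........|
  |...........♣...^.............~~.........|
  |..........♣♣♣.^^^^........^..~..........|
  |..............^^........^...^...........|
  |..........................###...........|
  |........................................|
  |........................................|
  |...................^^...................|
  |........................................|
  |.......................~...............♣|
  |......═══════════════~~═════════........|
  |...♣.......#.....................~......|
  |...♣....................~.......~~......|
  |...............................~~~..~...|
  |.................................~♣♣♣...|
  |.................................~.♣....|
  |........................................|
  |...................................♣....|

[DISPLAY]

                                           
                                           
                                           
                                           
 ........................................  
 ........................................  
 ............................~~.~........  
 ...........♣.................~~.........  
 ...........♣...^.............~~.........  
 ..........♣♣♣.^^^^........^..~..........  
 ..............^^........^...^...........  
 ..........................###...........  
 ........................................  
 ........................................  
 ...................^@...................  
 ........................................  
 .......................~...............♣  
 ......═══════════════~~═════════........  
 ...♣.......#.....................~......  
 ...♣....................~.......~~......  
 ...............................~~~..~...  
 .................................~♣♣♣...  
 .................................~.♣....  
 ........................................  
 ...................................♣....  
                                           
                                           
                                           


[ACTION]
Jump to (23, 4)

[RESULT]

                                           
                                           
                                           
                                           
                                           
                                           
                                           
                                           
                                           
                                           
......................................     
......................................     
..........................~~.~........     
.........♣.................~~.........     
.........♣...^.......@.....~~.........     
........♣♣♣.^^^^........^..~..........     
............^^........^...^...........     
........................###...........     
......................................     
......................................     
.................^^...................     
......................................     
.....................~...............♣     
....═══════════════~~═════════........     
.♣.......#.....................~......     
.♣....................~.......~~......     
.............................~~~..~...     
...............................~♣♣♣...     


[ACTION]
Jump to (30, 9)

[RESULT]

                                           
                                           
                                           
                                           
                                           
...............................            
...............................            
...................~~.~........            
..♣.................~~.........            
..♣...^.............~~.........            
.♣♣♣.^^^^........^..~..........            
.....^^........^...^...........            
.................###...........            
...............................            
.....................@.........            
..........^^...................            
...............................            
..............~...............♣            
════════════~~═════════........            
..#.....................~......            
...............~.......~~......            
......................~~~..~...            
........................~♣♣♣...            
........................~.♣....            
...............................            
..........................♣....            
                                           
                                           


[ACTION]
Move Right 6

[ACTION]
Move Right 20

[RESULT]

                                           
                                           
                                           
                                           
                                           
......................                     
......................                     
..........~~.~........                     
...........~~.........                     
...........~~.........                     
........^..~..........                     
......^...^...........                     
........###...........                     
......................                     
.....................@                     
.^^...................                     
......................                     
.....~...............♣                     
═══~~═════════........                     
...............~......                     
......~.......~~......                     
.............~~~..~...                     
...............~♣♣♣...                     
...............~.♣....                     
......................                     
.................♣....                     
                                           
                                           


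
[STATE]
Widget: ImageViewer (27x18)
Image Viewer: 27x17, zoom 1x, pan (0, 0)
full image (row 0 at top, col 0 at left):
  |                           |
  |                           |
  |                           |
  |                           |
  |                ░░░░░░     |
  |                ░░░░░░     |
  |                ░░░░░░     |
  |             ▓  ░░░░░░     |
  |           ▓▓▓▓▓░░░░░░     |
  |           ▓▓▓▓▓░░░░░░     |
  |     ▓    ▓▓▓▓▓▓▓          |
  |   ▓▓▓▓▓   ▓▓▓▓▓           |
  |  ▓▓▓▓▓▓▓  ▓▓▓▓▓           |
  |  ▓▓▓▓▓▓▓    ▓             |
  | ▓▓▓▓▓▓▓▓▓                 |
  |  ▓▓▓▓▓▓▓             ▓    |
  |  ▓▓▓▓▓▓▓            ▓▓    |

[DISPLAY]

                           
                           
                           
                           
                ░░░░░░     
                ░░░░░░     
                ░░░░░░     
             ▓  ░░░░░░     
           ▓▓▓▓▓░░░░░░     
           ▓▓▓▓▓░░░░░░     
     ▓    ▓▓▓▓▓▓▓          
   ▓▓▓▓▓   ▓▓▓▓▓           
  ▓▓▓▓▓▓▓  ▓▓▓▓▓           
  ▓▓▓▓▓▓▓    ▓             
 ▓▓▓▓▓▓▓▓▓                 
  ▓▓▓▓▓▓▓             ▓    
  ▓▓▓▓▓▓▓            ▓▓    
                           


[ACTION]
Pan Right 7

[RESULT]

                           
                           
                           
                           
         ░░░░░░            
         ░░░░░░            
         ░░░░░░            
      ▓  ░░░░░░            
    ▓▓▓▓▓░░░░░░            
    ▓▓▓▓▓░░░░░░            
   ▓▓▓▓▓▓▓                 
▓   ▓▓▓▓▓                  
▓▓  ▓▓▓▓▓                  
▓▓    ▓                    
▓▓▓                        
▓▓             ▓           
▓▓            ▓▓           
                           


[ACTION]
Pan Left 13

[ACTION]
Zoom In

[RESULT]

                           
                           
                           
                           
                           
                           
                           
                           
                           
                           
                           
                           
                           
                           
                          ▓
                          ▓
                      ▓▓▓▓▓
                      ▓▓▓▓▓


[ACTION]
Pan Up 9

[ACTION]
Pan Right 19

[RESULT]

                           
                           
                           
                           
                           
                           
                           
                           
             ░░░░░░░░░░░░  
             ░░░░░░░░░░░░  
             ░░░░░░░░░░░░  
             ░░░░░░░░░░░░  
             ░░░░░░░░░░░░  
             ░░░░░░░░░░░░  
       ▓▓    ░░░░░░░░░░░░  
       ▓▓    ░░░░░░░░░░░░  
   ▓▓▓▓▓▓▓▓▓▓░░░░░░░░░░░░  
   ▓▓▓▓▓▓▓▓▓▓░░░░░░░░░░░░  


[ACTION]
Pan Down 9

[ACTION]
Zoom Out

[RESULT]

░░░                        
                           
                           
                           
                           
                           
   ▓                       
  ▓▓                       
                           
                           
                           
                           
                           
                           
                           
                           
                           
                           


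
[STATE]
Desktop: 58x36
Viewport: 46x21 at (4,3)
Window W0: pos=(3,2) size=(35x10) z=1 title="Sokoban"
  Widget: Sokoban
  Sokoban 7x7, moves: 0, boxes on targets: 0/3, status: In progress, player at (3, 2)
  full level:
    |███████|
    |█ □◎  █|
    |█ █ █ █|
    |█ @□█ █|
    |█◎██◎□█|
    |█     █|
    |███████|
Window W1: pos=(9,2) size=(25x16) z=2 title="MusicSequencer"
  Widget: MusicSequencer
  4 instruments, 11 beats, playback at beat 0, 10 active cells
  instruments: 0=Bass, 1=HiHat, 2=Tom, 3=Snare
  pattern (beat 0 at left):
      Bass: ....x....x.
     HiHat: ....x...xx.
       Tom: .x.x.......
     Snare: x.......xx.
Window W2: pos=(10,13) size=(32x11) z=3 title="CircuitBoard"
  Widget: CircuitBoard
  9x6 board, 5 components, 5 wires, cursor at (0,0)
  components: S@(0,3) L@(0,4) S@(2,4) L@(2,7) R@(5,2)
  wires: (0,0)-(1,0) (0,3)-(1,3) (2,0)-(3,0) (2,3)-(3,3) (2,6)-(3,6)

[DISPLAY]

 Soko┃ MusicSequencer        ┃   ┃            
─────┠───────────────────────┨───┨            
█████┃      ▼1234567890      ┃   ┃            
█ □◎ ┃  Bass····█····█·      ┃   ┃            
█ █ █┃ HiHat····█···██·      ┃   ┃            
█ @□█┃   Tom·█·█·······      ┃   ┃            
█◎██◎┃ Snare█·······██·      ┃   ┃            
█    ┃                       ┃   ┃            
━━━━━┃                       ┃━━━┛            
     ┃                       ┃                
     ┃┏━━━━━━━━━━━━━━━━━━━━━━━━━━━━━━┓        
     ┃┃ CircuitBoard                 ┃        
     ┃┠──────────────────────────────┨        
     ┃┃   0 1 2 3 4 5 6 7 8          ┃        
     ┗┃0  [.]          S   L         ┃        
      ┃    │           │             ┃        
      ┃1   ·           ·             ┃        
      ┃                              ┃        
      ┃2   ·           ·   S       · ┃        
      ┃    │           │           │ ┃        
      ┗━━━━━━━━━━━━━━━━━━━━━━━━━━━━━━┛        


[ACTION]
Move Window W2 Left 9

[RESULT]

 Soko┃ MusicSequencer        ┃   ┃            
─────┠───────────────────────┨───┨            
█████┃      ▼1234567890      ┃   ┃            
█ □◎ ┃  Bass····█····█·      ┃   ┃            
█ █ █┃ HiHat····█···██·      ┃   ┃            
█ @□█┃   Tom·█·█·······      ┃   ┃            
█◎██◎┃ Snare█·······██·      ┃   ┃            
█    ┃                       ┃   ┃            
━━━━━┃                       ┃━━━┛            
     ┃                       ┃                
━━━━━━━━━━━━━━━━━━━━━━━━━━━━┓┃                
ircuitBoard                 ┃┃                
────────────────────────────┨┃                
 0 1 2 3 4 5 6 7 8          ┃┃                
 [.]          S   L         ┃┛                
  │           │             ┃                 
  ·           ·             ┃                 
                            ┃                 
  ·           ·   S       · ┃                 
  │           │           │ ┃                 
━━━━━━━━━━━━━━━━━━━━━━━━━━━━┛                 


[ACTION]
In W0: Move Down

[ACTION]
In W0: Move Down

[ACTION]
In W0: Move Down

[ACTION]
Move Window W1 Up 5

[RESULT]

 Soko┃      ▼1234567890      ┃   ┃            
─────┃  Bass····█····█·      ┃───┨            
█████┃ HiHat····█···██·      ┃   ┃            
█ □◎ ┃   Tom·█·█·······      ┃   ┃            
█ █ █┃ Snare█·······██·      ┃   ┃            
█ @□█┃                       ┃   ┃            
█◎██◎┃                       ┃   ┃            
█    ┃                       ┃   ┃            
━━━━━┃                       ┃━━━┛            
     ┃                       ┃                
━━━━━━━━━━━━━━━━━━━━━━━━━━━━┓┃                
ircuitBoard                 ┃┃                
────────────────────────────┨┛                
 0 1 2 3 4 5 6 7 8          ┃                 
 [.]          S   L         ┃                 
  │           │             ┃                 
  ·           ·             ┃                 
                            ┃                 
  ·           ·   S       · ┃                 
  │           │           │ ┃                 
━━━━━━━━━━━━━━━━━━━━━━━━━━━━┛                 


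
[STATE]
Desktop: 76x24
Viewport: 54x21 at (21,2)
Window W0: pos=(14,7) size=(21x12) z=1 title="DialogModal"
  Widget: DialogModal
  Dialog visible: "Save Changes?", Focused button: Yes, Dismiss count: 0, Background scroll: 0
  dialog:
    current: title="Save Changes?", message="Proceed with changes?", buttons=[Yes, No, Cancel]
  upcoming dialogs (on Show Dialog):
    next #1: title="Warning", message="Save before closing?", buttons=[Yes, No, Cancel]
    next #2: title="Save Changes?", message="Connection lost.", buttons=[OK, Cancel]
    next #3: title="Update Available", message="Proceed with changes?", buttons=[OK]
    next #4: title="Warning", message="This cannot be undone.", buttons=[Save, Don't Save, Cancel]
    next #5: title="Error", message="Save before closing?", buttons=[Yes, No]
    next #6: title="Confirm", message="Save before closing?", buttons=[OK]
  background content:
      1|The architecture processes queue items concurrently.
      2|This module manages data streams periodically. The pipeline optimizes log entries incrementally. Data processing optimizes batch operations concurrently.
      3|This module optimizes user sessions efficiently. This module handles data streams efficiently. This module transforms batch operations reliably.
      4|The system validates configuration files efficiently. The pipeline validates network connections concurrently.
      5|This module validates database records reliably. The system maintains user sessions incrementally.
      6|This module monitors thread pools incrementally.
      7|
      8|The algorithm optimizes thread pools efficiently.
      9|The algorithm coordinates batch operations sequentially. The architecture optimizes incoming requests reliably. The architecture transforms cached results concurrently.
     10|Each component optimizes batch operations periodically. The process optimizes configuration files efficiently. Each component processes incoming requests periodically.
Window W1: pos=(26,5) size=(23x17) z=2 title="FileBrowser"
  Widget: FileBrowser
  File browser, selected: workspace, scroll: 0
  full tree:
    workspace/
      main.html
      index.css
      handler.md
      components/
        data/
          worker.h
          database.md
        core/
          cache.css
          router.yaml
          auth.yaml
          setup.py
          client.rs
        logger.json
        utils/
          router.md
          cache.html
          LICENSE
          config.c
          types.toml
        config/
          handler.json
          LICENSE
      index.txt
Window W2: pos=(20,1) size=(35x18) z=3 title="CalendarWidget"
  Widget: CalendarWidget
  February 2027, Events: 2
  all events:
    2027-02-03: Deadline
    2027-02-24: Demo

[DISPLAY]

 CalendarWidget                  ┃                    
─────────────────────────────────┨                    
          February 2027          ┃                    
Mo Tu We Th Fr Sa Su             ┃                    
 1  2  3*  4  5  6  7            ┃                    
 8  9 10 11 12 13 14             ┃                    
15 16 17 18 19 20 21             ┃                    
22 23 24* 25 26 27 28            ┃                    
                                 ┃                    
                                 ┃                    
                                 ┃                    
                                 ┃                    
                                 ┃                    
                                 ┃                    
                                 ┃                    
                                 ┃                    
━━━━━━━━━━━━━━━━━━━━━━━━━━━━━━━━━┛                    
     ┃                     ┃                          
     ┃                     ┃                          
     ┗━━━━━━━━━━━━━━━━━━━━━┛                          
                                                      


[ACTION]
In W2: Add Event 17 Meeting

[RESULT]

 CalendarWidget                  ┃                    
─────────────────────────────────┨                    
          February 2027          ┃                    
Mo Tu We Th Fr Sa Su             ┃                    
 1  2  3*  4  5  6  7            ┃                    
 8  9 10 11 12 13 14             ┃                    
15 16 17* 18 19 20 21            ┃                    
22 23 24* 25 26 27 28            ┃                    
                                 ┃                    
                                 ┃                    
                                 ┃                    
                                 ┃                    
                                 ┃                    
                                 ┃                    
                                 ┃                    
                                 ┃                    
━━━━━━━━━━━━━━━━━━━━━━━━━━━━━━━━━┛                    
     ┃                     ┃                          
     ┃                     ┃                          
     ┗━━━━━━━━━━━━━━━━━━━━━┛                          
                                                      


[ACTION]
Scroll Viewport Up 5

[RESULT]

                                                      
━━━━━━━━━━━━━━━━━━━━━━━━━━━━━━━━━┓                    
 CalendarWidget                  ┃                    
─────────────────────────────────┨                    
          February 2027          ┃                    
Mo Tu We Th Fr Sa Su             ┃                    
 1  2  3*  4  5  6  7            ┃                    
 8  9 10 11 12 13 14             ┃                    
15 16 17* 18 19 20 21            ┃                    
22 23 24* 25 26 27 28            ┃                    
                                 ┃                    
                                 ┃                    
                                 ┃                    
                                 ┃                    
                                 ┃                    
                                 ┃                    
                                 ┃                    
                                 ┃                    
━━━━━━━━━━━━━━━━━━━━━━━━━━━━━━━━━┛                    
     ┃                     ┃                          
     ┃                     ┃                          


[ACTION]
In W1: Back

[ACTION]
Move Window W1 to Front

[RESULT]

                                                      
━━━━━━━━━━━━━━━━━━━━━━━━━━━━━━━━━┓                    
 CalendarWidget                  ┃                    
─────────────────────────────────┨                    
          February 2027          ┃                    
Mo Tu┏━━━━━━━━━━━━━━━━━━━━━┓     ┃                    
 1  2┃ FileBrowser         ┃     ┃                    
 8  9┠─────────────────────┨     ┃                    
15 16┃> [-] workspace/     ┃     ┃                    
22 23┃    main.html        ┃     ┃                    
     ┃    index.css        ┃     ┃                    
     ┃    handler.md       ┃     ┃                    
     ┃    [+] components/  ┃     ┃                    
     ┃    index.txt        ┃     ┃                    
     ┃                     ┃     ┃                    
     ┃                     ┃     ┃                    
     ┃                     ┃     ┃                    
     ┃                     ┃     ┃                    
━━━━━┃                     ┃━━━━━┛                    
     ┃                     ┃                          
     ┃                     ┃                          


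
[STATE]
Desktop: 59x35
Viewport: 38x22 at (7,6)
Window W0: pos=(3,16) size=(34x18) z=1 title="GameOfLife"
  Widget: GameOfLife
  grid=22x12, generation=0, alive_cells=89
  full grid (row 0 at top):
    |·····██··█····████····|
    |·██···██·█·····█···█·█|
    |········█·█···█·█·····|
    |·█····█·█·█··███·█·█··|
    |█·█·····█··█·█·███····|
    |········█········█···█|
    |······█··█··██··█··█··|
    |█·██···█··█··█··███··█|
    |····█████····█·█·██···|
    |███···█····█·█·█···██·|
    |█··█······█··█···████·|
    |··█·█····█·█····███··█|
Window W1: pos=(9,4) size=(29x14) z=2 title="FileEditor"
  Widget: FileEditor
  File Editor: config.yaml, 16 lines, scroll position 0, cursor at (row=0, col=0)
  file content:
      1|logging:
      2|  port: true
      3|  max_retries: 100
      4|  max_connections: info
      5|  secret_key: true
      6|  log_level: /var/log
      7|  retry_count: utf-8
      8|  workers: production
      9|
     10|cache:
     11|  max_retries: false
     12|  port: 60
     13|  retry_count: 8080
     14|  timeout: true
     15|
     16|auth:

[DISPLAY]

  ┠───────────────────────────┨       
  ┃█ogging:                  ▲┃       
  ┃  port: true              █┃       
  ┃  max_retries: 100        ░┃       
  ┃  max_connections: info   ░┃       
  ┃  secret_key: true        ░┃       
  ┃  log_level: /var/log     ░┃       
  ┃  retry_count: utf-8      ░┃       
  ┃  workers: production     ░┃       
  ┃                          ░┃       
━━┃cache:                    ▼┃       
me┗━━━━━━━━━━━━━━━━━━━━━━━━━━━┛       
─────────────────────────────┨        
: 0                          ┃        
··██··█····████····          ┃        
···██·█·····█···█·█          ┃        
·····█·█···█·█·····          ┃        
···█·█·█··███·█·█··          ┃        
·····█··█·█·███····          ┃        
·····█········█···█          ┃        
···█··█··██··█··█··          ┃        
█···█··█··█··███··█          ┃        


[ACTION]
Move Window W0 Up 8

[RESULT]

  ┠───────────────────────────┨       
  ┃█ogging:                  ▲┃       
━━┃  port: true              █┃       
me┃  max_retries: 100        ░┃       
──┃  max_connections: info   ░┃       
: ┃  secret_key: true        ░┃       
··┃  log_level: /var/log     ░┃       
··┃  retry_count: utf-8      ░┃       
··┃  workers: production     ░┃       
··┃                          ░┃       
··┃cache:                    ▼┃       
··┗━━━━━━━━━━━━━━━━━━━━━━━━━━━┛       
···█··█··██··█··█··          ┃        
█···█··█··█··███··█          ┃        
·█████····█·█·██···          ┃        
···█····█·█·█···██·          ┃        
█······█··█···████·          ┃        
·█····█·█····███··█          ┃        
                             ┃        
━━━━━━━━━━━━━━━━━━━━━━━━━━━━━┛        
                                      
                                      


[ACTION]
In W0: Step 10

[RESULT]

  ┠───────────────────────────┨       
  ┃█ogging:                  ▲┃       
━━┃  port: true              █┃       
me┃  max_retries: 100        ░┃       
──┃  max_connections: info   ░┃       
: ┃  secret_key: true        ░┃       
··┃  log_level: /var/log     ░┃       
··┃  retry_count: utf-8      ░┃       
··┃  workers: production     ░┃       
··┃                          ░┃       
··┃cache:                    ▼┃       
··┗━━━━━━━━━━━━━━━━━━━━━━━━━━━┛       
·········██······█·          ┃        
········█··········          ┃        
·······██··█·······          ┃        
·······█···········          ┃        
·······███·········          ┃        
········██·········          ┃        
                             ┃        
━━━━━━━━━━━━━━━━━━━━━━━━━━━━━┛        
                                      
                                      


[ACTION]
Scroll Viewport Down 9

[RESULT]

··┃  retry_count: utf-8      ░┃       
··┃  workers: production     ░┃       
··┃                          ░┃       
··┃cache:                    ▼┃       
··┗━━━━━━━━━━━━━━━━━━━━━━━━━━━┛       
·········██······█·          ┃        
········█··········          ┃        
·······██··█·······          ┃        
·······█···········          ┃        
·······███·········          ┃        
········██·········          ┃        
                             ┃        
━━━━━━━━━━━━━━━━━━━━━━━━━━━━━┛        
                                      
                                      
                                      
                                      
                                      
                                      
                                      
                                      
                                      


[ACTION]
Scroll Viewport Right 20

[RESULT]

nt: utf-8      ░┃                     
production     ░┃                     
               ░┃                     
               ▼┃                     
━━━━━━━━━━━━━━━━┛                     
···█·          ┃                      
·····          ┃                      
·····          ┃                      
·····          ┃                      
·····          ┃                      
·····          ┃                      
               ┃                      
━━━━━━━━━━━━━━━┛                      
                                      
                                      
                                      
                                      
                                      
                                      
                                      
                                      
                                      


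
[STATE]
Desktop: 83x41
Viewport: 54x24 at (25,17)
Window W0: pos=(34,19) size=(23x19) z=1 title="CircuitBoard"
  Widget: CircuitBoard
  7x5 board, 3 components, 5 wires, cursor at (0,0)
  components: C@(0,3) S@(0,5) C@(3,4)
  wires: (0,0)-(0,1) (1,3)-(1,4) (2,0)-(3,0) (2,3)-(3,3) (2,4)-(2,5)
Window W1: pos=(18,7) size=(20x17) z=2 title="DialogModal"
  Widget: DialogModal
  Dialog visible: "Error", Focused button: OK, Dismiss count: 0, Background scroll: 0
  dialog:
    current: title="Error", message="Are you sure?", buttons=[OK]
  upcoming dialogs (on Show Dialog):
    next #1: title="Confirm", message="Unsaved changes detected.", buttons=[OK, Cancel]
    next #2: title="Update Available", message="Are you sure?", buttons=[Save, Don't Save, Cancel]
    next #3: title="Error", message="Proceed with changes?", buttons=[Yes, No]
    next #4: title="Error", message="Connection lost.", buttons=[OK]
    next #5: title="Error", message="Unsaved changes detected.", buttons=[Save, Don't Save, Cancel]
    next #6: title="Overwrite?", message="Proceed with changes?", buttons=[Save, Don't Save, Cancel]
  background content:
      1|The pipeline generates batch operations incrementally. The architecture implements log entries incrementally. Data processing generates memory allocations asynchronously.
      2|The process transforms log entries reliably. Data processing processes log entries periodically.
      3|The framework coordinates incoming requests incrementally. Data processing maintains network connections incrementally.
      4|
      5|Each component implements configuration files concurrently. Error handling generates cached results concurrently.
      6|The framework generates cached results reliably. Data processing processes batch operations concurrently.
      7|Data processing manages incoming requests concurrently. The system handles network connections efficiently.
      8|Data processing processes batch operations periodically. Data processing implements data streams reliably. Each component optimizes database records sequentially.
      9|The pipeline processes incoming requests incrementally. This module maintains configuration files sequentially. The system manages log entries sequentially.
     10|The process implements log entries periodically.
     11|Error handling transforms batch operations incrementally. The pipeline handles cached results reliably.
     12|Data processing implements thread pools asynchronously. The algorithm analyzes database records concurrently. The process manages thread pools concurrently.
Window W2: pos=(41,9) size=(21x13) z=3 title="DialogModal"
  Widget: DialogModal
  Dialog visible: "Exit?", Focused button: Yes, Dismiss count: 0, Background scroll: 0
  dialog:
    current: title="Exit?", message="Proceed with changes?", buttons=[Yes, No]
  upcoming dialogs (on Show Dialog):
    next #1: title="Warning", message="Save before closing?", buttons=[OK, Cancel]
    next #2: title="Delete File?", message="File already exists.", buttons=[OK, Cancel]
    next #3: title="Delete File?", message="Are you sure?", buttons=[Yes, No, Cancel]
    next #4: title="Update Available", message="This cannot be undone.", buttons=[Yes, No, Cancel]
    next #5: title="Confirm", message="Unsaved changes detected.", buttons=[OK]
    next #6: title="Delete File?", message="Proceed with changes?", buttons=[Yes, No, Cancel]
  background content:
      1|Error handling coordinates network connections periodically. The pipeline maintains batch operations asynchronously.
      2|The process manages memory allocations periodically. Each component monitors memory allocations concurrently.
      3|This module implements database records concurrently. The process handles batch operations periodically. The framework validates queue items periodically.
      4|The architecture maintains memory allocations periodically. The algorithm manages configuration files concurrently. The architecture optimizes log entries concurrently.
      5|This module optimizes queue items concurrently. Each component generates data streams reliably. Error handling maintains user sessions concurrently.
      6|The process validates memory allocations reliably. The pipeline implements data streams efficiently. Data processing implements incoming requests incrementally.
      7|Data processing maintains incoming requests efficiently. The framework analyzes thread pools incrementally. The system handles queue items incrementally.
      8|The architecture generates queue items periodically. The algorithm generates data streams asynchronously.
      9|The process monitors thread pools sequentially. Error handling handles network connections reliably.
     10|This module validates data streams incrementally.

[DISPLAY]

 [OK]    │pr┃   ┃Th│  [Yes]  No  │at┃                 
─────────┘ce┃   ┃Da└─────────────┘ai┃                 
ocess implem┃━━━┃The architecture ge┃                 
handling tra┃rcu┃The process monitor┃                 
rocessing im┃───┗━━━━━━━━━━━━━━━━━━━┛                 
            ┃0 1 2 3 4 5 6     ┃                      
━━━━━━━━━━━━┛[.]─ ·       C    ┃                      
         ┃                     ┃                      
         ┃1               · ─ ·┃                      
         ┃                     ┃                      
         ┃2   ·           ·   ·┃                      
         ┃    │           │    ┃                      
         ┃3   ·           ·   C┃                      
         ┃                     ┃                      
         ┃4                    ┃                      
         ┃Cursor: (0,0)        ┃                      
         ┃                     ┃                      
         ┃                     ┃                      
         ┃                     ┃                      
         ┃                     ┃                      
         ┗━━━━━━━━━━━━━━━━━━━━━┛                      
                                                      
                                                      
                                                      


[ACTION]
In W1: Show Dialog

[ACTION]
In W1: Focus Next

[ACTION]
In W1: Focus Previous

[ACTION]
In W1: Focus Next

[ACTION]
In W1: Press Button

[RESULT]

rocessing pr┃   ┃Th│  [Yes]  No  │at┃                 
peline proce┃   ┃Da└─────────────┘ai┃                 
ocess implem┃━━━┃The architecture ge┃                 
handling tra┃rcu┃The process monitor┃                 
rocessing im┃───┗━━━━━━━━━━━━━━━━━━━┛                 
            ┃0 1 2 3 4 5 6     ┃                      
━━━━━━━━━━━━┛[.]─ ·       C    ┃                      
         ┃                     ┃                      
         ┃1               · ─ ·┃                      
         ┃                     ┃                      
         ┃2   ·           ·   ·┃                      
         ┃    │           │    ┃                      
         ┃3   ·           ·   C┃                      
         ┃                     ┃                      
         ┃4                    ┃                      
         ┃Cursor: (0,0)        ┃                      
         ┃                     ┃                      
         ┃                     ┃                      
         ┃                     ┃                      
         ┃                     ┃                      
         ┗━━━━━━━━━━━━━━━━━━━━━┛                      
                                                      
                                                      
                                                      


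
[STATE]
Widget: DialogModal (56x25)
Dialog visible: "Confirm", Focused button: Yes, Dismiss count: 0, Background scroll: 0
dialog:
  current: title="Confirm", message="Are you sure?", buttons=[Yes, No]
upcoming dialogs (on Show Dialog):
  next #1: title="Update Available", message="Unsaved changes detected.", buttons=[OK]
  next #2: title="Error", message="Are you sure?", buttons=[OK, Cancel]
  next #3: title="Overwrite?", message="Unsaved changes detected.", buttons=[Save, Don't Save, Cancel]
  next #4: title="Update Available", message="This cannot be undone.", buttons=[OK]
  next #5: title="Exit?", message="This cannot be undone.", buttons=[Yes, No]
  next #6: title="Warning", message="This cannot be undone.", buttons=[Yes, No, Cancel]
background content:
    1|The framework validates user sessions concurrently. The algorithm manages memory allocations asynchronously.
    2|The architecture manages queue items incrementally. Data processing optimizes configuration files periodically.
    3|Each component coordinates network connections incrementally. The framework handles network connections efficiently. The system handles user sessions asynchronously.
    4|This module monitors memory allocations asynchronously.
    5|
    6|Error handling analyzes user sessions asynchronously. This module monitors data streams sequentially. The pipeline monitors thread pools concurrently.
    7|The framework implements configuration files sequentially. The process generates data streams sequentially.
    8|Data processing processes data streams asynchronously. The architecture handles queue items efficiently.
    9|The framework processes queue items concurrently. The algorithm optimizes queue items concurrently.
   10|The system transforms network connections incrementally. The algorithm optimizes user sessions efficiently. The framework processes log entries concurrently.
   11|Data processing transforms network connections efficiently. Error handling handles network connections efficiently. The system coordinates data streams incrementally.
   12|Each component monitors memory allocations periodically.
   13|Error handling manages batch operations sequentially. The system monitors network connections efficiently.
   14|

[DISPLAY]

The framework validates user sessions concurrently. The 
The architecture manages queue items incrementally. Data
Each component coordinates network connections increment
This module monitors memory allocations asynchronously. 
                                                        
Error handling analyzes user sessions asynchronously. Th
The framework implements configuration files sequentiall
Data processing processes data streams asynchronously. T
The framework processes queue items concurrently. The al
The system transforms network connections incrementally.
Data processing tra┌───────────────┐onnections efficient
Each component moni│    Confirm    │ations periodically.
Error handling mana│ Are you sure? │ons sequentially. Th
                   │   [Yes]  No   │                    
                   └───────────────┘                    
                                                        
                                                        
                                                        
                                                        
                                                        
                                                        
                                                        
                                                        
                                                        
                                                        


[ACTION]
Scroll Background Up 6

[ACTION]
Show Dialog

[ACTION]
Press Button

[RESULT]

The framework validates user sessions concurrently. The 
The architecture manages queue items incrementally. Data
Each component coordinates network connections increment
This module monitors memory allocations asynchronously. 
                                                        
Error handling analyzes user sessions asynchronously. Th
The framework implements configuration files sequentiall
Data processing processes data streams asynchronously. T
The framework processes queue items concurrently. The al
The system transforms network connections incrementally.
Data processing transforms network connections efficient
Each component monitors memory allocations periodically.
Error handling manages batch operations sequentially. Th
                                                        
                                                        
                                                        
                                                        
                                                        
                                                        
                                                        
                                                        
                                                        
                                                        
                                                        
                                                        
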